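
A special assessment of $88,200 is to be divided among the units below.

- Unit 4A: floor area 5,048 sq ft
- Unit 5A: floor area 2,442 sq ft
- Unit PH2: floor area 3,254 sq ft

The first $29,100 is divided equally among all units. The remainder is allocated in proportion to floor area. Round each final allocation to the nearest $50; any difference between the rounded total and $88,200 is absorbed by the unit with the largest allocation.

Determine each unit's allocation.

Unit 4A: $37,450 | Unit 5A: $23,150 | Unit PH2: $27,600

Equal tier: $29,100 ÷ 3 = $9,700 apiece.
Remainder $59,100 by floor area (total 10,744): Unit 4A 27,767.76 → $27,750; Unit 5A 13,432.82 → $13,450; Unit PH2 17,899.42 → $17,900.
Totals: Unit 4A $9,700 + $27,750 = $37,450; Unit 5A $9,700 + $13,450 = $23,150; Unit PH2 $9,700 + $17,900 = $27,600.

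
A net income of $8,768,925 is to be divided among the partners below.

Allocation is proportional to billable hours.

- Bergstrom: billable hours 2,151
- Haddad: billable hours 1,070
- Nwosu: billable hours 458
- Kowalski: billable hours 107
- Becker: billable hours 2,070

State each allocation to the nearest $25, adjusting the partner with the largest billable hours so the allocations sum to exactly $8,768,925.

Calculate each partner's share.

Bergstrom: $3,220,950 · Haddad: $1,602,250 · Nwosu: $685,825 · Kowalski: $160,225 · Becker: $3,099,675

Billable hours total: 5,856.
Unrounded shares: Bergstrom 2,151/5,856 × $8,768,925 = 3,220,962.72; Haddad 1,070/5,856 × $8,768,925 = 1,602,245.52; Nwosu 458/5,856 × $8,768,925 = 685,820.98; Kowalski 107/5,856 × $8,768,925 = 160,224.55; Becker 2,070/5,856 × $8,768,925 = 3,099,671.23.
Rounded to nearest $25: Bergstrom $3,220,975; Haddad $1,602,250; Nwosu $685,825; Kowalski $160,225; Becker $3,099,675. Sum = $8,768,950.
Difference $8,768,925 − $8,768,950 = −$25 applied to largest billable hours (Bergstrom): Bergstrom becomes $3,220,950.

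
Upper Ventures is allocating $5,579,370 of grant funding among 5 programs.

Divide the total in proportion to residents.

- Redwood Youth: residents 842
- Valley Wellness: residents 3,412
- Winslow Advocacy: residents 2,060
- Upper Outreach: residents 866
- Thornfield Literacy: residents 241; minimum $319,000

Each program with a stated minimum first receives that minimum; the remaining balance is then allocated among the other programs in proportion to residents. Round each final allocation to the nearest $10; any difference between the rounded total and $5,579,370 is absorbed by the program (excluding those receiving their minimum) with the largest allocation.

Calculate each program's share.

Redwood Youth: $616,880 | Valley Wellness: $2,499,780 | Winslow Advocacy: $1,509,240 | Upper Outreach: $634,470 | Thornfield Literacy: $319,000

Fund the minimums — Thornfield Literacy $319,000. Residual $5,260,370.
Residual split over remaining residents 7,180: Redwood Youth 616,884.62 → $616,880; Valley Wellness 2,499,774.71 → $2,499,770; Winslow Advocacy 1,509,242.65 → $1,509,240; Upper Outreach 634,468.03 → $634,470.
Rounding difference +$10 applied to Valley Wellness → $2,499,780.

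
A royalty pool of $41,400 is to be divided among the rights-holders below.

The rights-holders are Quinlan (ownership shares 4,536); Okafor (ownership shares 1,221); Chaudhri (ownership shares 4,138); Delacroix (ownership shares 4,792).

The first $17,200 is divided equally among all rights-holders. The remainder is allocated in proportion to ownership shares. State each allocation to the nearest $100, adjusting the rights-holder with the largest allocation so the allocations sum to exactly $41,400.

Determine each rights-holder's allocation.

First tranche $17,200 split equally: $4,300 each.
Remainder $24,200 by ownership shares (total 14,687): Quinlan 7,474.04 → $7,500; Okafor 2,011.86 → $2,000; Chaudhri 6,818.25 → $6,800; Delacroix 7,895.85 → $7,900.
Totals: Quinlan $4,300 + $7,500 = $11,800; Okafor $4,300 + $2,000 = $6,300; Chaudhri $4,300 + $6,800 = $11,100; Delacroix $4,300 + $7,900 = $12,200.

Quinlan: $11,800; Okafor: $6,300; Chaudhri: $11,100; Delacroix: $12,200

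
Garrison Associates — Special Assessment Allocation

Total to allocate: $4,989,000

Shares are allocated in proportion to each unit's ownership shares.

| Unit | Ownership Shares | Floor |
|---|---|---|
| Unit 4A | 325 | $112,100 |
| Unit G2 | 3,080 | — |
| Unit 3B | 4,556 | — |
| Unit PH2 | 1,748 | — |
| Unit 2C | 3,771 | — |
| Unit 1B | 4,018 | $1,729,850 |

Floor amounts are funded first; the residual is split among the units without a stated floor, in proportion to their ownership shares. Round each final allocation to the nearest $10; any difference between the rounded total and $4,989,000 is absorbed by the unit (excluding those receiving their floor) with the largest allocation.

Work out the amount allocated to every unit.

Unit 4A: $112,100; Unit G2: $736,820; Unit 3B: $1,089,930; Unit PH2: $418,170; Unit 2C: $902,130; Unit 1B: $1,729,850

Guaranteed amounts: Unit 4A $112,100; Unit 1B $1,729,850. Remaining pool $3,147,050.
Remaining pool split over remaining ownership shares 13,155: Unit G2 736,823.57 → $736,820; Unit 3B 1,089,924.73 → $1,089,920; Unit PH2 418,171.30 → $418,170; Unit 2C 902,130.41 → $902,130.
Rounding difference +$10 applied to Unit 3B → $1,089,930.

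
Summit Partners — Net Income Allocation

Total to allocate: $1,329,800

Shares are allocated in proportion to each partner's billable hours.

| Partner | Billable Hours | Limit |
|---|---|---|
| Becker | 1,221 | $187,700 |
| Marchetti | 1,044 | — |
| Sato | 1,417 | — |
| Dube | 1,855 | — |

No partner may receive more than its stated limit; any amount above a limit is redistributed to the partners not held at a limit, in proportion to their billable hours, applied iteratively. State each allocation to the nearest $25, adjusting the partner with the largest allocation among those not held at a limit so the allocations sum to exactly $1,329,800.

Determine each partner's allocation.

Combined billable hours = 5,537.
Pro-rata shares before constraints: Becker 293,242.88; Marchetti 250,733.47; Sato 340,315.44; Dube 445,508.22.
Capped: Becker ($187,700); residual $1,142,100 reallocated over remaining billable hours 4,316.
Shares after redistribution: Marchetti 276,263.30 → $276,275; Sato 374,966.57 → $374,975; Dube 490,870.13 → $490,875.
Rounding difference −$25 applied to Dube → $490,850.

Becker: $187,700 | Marchetti: $276,275 | Sato: $374,975 | Dube: $490,850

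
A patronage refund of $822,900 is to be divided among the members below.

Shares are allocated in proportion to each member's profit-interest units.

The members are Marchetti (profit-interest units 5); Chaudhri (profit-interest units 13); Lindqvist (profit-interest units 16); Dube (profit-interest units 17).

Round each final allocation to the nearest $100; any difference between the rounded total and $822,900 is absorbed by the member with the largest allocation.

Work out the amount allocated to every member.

Marchetti: $80,700 · Chaudhri: $209,800 · Lindqvist: $258,200 · Dube: $274,200

Sum of profit-interest units: 51.
Pro-rata amounts: Marchetti 5/51 × $822,900 = 80,676.47; Chaudhri 13/51 × $822,900 = 209,758.82; Lindqvist 16/51 × $822,900 = 258,164.71; Dube 17/51 × $822,900 = 274,300.00.
After rounding ($100): Marchetti $80,700; Chaudhri $209,800; Lindqvist $258,200; Dube $274,300. Sum = $823,000.
Difference $822,900 − $823,000 = −$100 applied to largest allocation (Dube): Dube becomes $274,200.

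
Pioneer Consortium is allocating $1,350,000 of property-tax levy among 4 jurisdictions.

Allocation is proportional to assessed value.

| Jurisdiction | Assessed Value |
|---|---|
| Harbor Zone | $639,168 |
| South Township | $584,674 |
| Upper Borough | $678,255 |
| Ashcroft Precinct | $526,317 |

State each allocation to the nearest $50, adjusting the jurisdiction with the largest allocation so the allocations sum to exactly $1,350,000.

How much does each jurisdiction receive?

Combined assessed value = 2,428,414.
Pro-rata amounts: Harbor Zone 639,168/2,428,414 × $1,350,000 = 355,325.25; South Township 584,674/2,428,414 × $1,350,000 = 325,031.03; Upper Borough 678,255/2,428,414 × $1,350,000 = 377,054.43; Ashcroft Precinct 526,317/2,428,414 × $1,350,000 = 292,589.30.
At nearest $50: Harbor Zone $355,350; South Township $325,050; Upper Borough $377,050; Ashcroft Precinct $292,600. Sum = $1,350,050.
Difference $1,350,000 − $1,350,050 = −$50 applied to largest allocation (Upper Borough): Upper Borough becomes $377,000.

Harbor Zone: $355,350 | South Township: $325,050 | Upper Borough: $377,000 | Ashcroft Precinct: $292,600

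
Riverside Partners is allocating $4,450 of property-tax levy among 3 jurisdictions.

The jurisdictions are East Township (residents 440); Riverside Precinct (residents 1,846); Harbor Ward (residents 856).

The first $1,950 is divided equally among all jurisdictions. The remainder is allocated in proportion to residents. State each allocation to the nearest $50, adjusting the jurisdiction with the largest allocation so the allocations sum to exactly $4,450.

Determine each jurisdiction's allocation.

Equal tier: $1,950 ÷ 3 = $650 apiece.
Remainder $2,500 by residents (total 3,142): East Township 350.10 → $350; Riverside Precinct 1,468.81 → $1,450; Harbor Ward 681.09 → $700.
Totals: East Township $650 + $350 = $1,000; Riverside Precinct $650 + $1,450 = $2,100; Harbor Ward $650 + $700 = $1,350.

East Township: $1,000 · Riverside Precinct: $2,100 · Harbor Ward: $1,350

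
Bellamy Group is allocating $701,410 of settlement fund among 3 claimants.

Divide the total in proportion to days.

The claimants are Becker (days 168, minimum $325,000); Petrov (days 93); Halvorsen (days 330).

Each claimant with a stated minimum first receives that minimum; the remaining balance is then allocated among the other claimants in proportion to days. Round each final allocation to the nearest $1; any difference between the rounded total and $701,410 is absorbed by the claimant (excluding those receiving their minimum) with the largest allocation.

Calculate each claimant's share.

Minimums first: Becker $325,000. Remaining pool $376,410.
Remaining pool split over remaining days 423: Petrov 82,756.81 → $82,757; Halvorsen 293,653.19 → $293,653.

Becker: $325,000; Petrov: $82,757; Halvorsen: $293,653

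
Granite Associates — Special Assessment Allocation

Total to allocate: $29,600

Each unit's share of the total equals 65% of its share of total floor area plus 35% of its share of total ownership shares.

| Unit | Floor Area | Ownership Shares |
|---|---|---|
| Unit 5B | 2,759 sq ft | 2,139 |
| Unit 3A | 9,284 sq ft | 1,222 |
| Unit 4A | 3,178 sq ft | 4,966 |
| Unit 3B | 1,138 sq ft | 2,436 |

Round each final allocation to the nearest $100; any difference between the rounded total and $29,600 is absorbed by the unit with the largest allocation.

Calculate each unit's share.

Floor area total 16,359; ownership shares total 10,763.
Composite weights (65% floor area + 35% ownership shares): Unit 5B 0.1792; Unit 3A 0.4086; Unit 4A 0.2878; Unit 3B 0.1244.
Unrounded shares: Unit 5B 5,303.80; Unit 3A 12,095.26; Unit 4A 8,517.74; Unit 3B 3,683.20.
Rounded to nearest $100: Unit 5B $5,300; Unit 3A $12,100; Unit 4A $8,500; Unit 3B $3,700. Sum = $29,600.
Rounded total matches; no reconciliation needed.

Unit 5B: $5,300 · Unit 3A: $12,100 · Unit 4A: $8,500 · Unit 3B: $3,700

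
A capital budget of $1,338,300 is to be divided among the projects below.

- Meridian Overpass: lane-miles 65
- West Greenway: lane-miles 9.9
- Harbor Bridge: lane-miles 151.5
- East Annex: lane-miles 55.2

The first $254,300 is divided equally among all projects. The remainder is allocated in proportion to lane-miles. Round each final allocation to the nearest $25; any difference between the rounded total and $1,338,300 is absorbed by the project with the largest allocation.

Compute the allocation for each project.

Meridian Overpass: $313,800 · West Greenway: $101,675 · Harbor Bridge: $646,750 · East Annex: $276,075

$254,300 shared equally gives $63,575 per project.
Remainder $1,084,000 by lane-miles (total 281.6): Meridian Overpass 250,213.07 → $250,225; West Greenway 38,109.38 → $38,100; Harbor Bridge 583,188.92 → $583,200; East Annex 212,488.64 → $212,500.
Rounding difference −$25 on remainder applied to Harbor Bridge.
Totals: Meridian Overpass $63,575 + $250,225 = $313,800; West Greenway $63,575 + $38,100 = $101,675; Harbor Bridge $63,575 + $583,175 = $646,750; East Annex $63,575 + $212,500 = $276,075.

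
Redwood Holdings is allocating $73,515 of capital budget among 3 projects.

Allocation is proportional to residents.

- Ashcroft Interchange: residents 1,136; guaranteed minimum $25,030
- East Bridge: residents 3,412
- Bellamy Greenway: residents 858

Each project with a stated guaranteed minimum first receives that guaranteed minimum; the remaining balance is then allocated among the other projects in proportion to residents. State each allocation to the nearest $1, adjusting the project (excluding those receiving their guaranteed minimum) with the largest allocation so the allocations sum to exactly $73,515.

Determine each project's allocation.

Ashcroft Interchange: $25,030 | East Bridge: $38,743 | Bellamy Greenway: $9,742

Guaranteed amounts: Ashcroft Interchange $25,030. Balance $48,485.
Balance split over remaining residents 4,270: East Bridge 38,742.58 → $38,743; Bellamy Greenway 9,742.42 → $9,742.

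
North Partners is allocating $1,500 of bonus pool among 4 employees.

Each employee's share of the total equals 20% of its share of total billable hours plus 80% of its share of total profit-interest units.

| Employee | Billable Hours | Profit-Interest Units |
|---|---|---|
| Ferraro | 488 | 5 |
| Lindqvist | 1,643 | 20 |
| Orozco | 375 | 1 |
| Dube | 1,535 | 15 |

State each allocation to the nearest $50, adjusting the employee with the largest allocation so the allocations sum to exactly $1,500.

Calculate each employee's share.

Ferraro: $200 · Lindqvist: $700 · Orozco: $50 · Dube: $550

Totals — billable hours 4,041, profit-interest units 41.
Combined weights (20% billable hours + 80% profit-interest units): Ferraro 0.1217; Lindqvist 0.4716; Orozco 0.0381; Dube 0.3687.
Proportional shares: Ferraro 182.57; Lindqvist 707.34; Orozco 57.11; Dube 552.98.
At nearest $50: Ferraro $200; Lindqvist $700; Orozco $50; Dube $550. Sum = $1,500.
Rounded total matches; no reconciliation needed.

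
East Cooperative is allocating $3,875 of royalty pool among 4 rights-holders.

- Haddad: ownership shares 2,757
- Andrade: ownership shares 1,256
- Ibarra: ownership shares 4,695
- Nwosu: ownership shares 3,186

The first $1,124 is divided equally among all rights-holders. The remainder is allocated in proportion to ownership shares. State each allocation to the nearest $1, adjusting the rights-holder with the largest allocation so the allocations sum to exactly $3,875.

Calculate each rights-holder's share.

Haddad: $919; Andrade: $572; Ibarra: $1,366; Nwosu: $1,018

First tranche $1,124 split equally: $281 each.
Remainder $2,751 by ownership shares (total 11,894): Haddad 637.68 → $638; Andrade 290.504 → $291; Ibarra 1,085.92 → $1,086; Nwosu 736.90 → $737.
Rounding difference −$1 on remainder applied to Ibarra.
Totals: Haddad $281 + $638 = $919; Andrade $281 + $291 = $572; Ibarra $281 + $1,085 = $1,366; Nwosu $281 + $737 = $1,018.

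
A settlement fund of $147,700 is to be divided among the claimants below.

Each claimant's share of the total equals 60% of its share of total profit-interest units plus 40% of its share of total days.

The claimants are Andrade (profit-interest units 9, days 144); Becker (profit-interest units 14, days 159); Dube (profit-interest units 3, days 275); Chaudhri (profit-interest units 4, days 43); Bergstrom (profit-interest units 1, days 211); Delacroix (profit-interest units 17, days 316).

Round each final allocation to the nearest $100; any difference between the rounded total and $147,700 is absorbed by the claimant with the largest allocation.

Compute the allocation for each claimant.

Andrade: $24,000 | Becker: $34,000 | Dube: $19,700 | Chaudhri: $9,600 | Bergstrom: $12,700 | Delacroix: $47,700

Totals — profit-interest units 48, days 1,148.
Blended shares (60% profit-interest units + 40% days): Andrade 0.1627; Becker 0.2304; Dube 0.1333; Chaudhri 0.0650; Bergstrom 0.0860; Delacroix 0.3226.
Raw shares: Andrade 24,026.98; Becker 34,030.18; Dube 19,691.19; Chaudhri 9,597.93; Bergstrom 12,705.03; Delacroix 47,648.69.
Rounded to nearest $100: Andrade $24,000; Becker $34,000; Dube $19,700; Chaudhri $9,600; Bergstrom $12,700; Delacroix $47,600. Sum = $147,600.
Difference $147,700 − $147,600 = +$100 applied to largest allocation (Delacroix): Delacroix becomes $47,700.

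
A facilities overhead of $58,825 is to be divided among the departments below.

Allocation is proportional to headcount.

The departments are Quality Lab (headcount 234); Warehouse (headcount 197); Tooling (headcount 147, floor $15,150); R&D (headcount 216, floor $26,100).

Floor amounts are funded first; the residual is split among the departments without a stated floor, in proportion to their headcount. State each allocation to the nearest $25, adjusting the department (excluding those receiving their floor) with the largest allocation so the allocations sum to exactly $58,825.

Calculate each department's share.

Quality Lab: $9,550 | Warehouse: $8,025 | Tooling: $15,150 | R&D: $26,100

Fund the minimums — Tooling $15,150; R&D $26,100. Balance $17,575.
Balance split over remaining headcount 431: Quality Lab 9,541.88 → $9,550; Warehouse 8,033.12 → $8,025.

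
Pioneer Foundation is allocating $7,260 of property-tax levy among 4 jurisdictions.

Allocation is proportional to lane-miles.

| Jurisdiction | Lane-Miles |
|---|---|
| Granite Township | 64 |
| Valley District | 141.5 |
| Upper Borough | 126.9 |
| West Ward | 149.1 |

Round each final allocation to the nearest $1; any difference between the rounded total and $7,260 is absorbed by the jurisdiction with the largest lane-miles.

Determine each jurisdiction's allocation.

Combined lane-miles = 64 + 141.5 + 126.9 + 149.1 = 481.5.
Proportional shares: Granite Township 964.98; Valley District 2,133.52; Upper Borough 1,913.38; West Ward 2,248.11.
At nearest $1: Granite Township $965; Valley District $2,134; Upper Borough $1,913; West Ward $2,248. Sum = $7,260.
No rounding difference to absorb.

Granite Township: $965 | Valley District: $2,134 | Upper Borough: $1,913 | West Ward: $2,248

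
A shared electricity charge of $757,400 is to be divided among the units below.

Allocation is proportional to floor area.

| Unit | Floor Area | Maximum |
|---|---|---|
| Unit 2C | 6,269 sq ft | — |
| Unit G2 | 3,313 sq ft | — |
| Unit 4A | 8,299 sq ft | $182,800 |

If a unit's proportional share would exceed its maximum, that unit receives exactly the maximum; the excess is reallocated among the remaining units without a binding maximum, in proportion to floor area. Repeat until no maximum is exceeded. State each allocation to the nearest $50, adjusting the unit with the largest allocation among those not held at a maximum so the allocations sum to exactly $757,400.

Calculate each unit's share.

Total floor area = 17,881.
Unconstrained shares: Unit 2C 265,541.11; Unit G2 140,331.42; Unit 4A 351,527.46.
Capped: Unit 4A ($182,800); balance $574,600 reallocated over remaining floor area 9,582.
Redistributed shares: Unit 2C 375,930.64 → $375,950; Unit G2 198,669.36 → $198,650.

Unit 2C: $375,950 | Unit G2: $198,650 | Unit 4A: $182,800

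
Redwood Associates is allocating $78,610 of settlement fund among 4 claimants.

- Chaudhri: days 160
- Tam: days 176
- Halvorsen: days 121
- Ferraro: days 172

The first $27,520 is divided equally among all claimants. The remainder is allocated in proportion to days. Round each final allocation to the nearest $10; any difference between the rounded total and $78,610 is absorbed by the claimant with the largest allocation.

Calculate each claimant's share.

Equal tier: $27,520 ÷ 4 = $6,880 apiece.
Remainder $51,090 by days (total 629): Chaudhri 12,995.87 → $13,000; Tam 14,295.45 → $14,300; Halvorsen 9,828.12 → $9,830; Ferraro 13,970.56 → $13,970.
Rounding difference −$10 on remainder applied to Tam.
Totals: Chaudhri $6,880 + $13,000 = $19,880; Tam $6,880 + $14,290 = $21,170; Halvorsen $6,880 + $9,830 = $16,710; Ferraro $6,880 + $13,970 = $20,850.

Chaudhri: $19,880 · Tam: $21,170 · Halvorsen: $16,710 · Ferraro: $20,850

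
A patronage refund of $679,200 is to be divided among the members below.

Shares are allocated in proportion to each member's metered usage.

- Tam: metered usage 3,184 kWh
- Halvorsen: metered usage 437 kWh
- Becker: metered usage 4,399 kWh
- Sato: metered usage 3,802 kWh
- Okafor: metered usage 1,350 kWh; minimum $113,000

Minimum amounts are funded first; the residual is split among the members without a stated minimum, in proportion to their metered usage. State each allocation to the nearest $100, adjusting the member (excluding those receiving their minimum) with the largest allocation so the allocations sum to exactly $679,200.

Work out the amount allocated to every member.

Minimums first: Okafor $113,000. Balance $566,200.
Balance split over remaining metered usage 11,822: Tam 152,493.72 → $152,500; Halvorsen 20,929.57 → $20,900; Becker 210,684.64 → $210,700; Sato 182,092.07 → $182,100.

Tam: $152,500 · Halvorsen: $20,900 · Becker: $210,700 · Sato: $182,100 · Okafor: $113,000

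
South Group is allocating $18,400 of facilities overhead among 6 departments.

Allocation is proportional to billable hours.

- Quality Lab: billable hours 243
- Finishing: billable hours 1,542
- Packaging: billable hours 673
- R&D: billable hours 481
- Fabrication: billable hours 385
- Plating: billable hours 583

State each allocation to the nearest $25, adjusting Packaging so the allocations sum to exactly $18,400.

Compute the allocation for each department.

Quality Lab: $1,150 | Finishing: $7,250 | Packaging: $3,150 | R&D: $2,275 | Fabrication: $1,825 | Plating: $2,750

Total billable hours = 3,907.
Raw shares: Quality Lab 243/3,907 × $18,400 = 1,144.41; Finishing 1,542/3,907 × $18,400 = 7,262.04; Packaging 673/3,907 × $18,400 = 3,169.49; R&D 481/3,907 × $18,400 = 2,265.27; Fabrication 385/3,907 × $18,400 = 1,813.16; Plating 583/3,907 × $18,400 = 2,745.64.
Rounded to nearest $25: Quality Lab $1,150; Finishing $7,250; Packaging $3,175; R&D $2,275; Fabrication $1,825; Plating $2,750. Sum = $18,425.
Difference $18,400 − $18,425 = −$25 applied to Packaging: Packaging becomes $3,150.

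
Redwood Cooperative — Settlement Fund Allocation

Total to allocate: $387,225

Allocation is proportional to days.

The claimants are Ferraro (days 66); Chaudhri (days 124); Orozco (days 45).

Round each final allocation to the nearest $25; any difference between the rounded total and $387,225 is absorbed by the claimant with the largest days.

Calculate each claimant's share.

Ferraro: $108,750 | Chaudhri: $204,325 | Orozco: $74,150

Sum of days: 66 + 124 + 45 = 235.
Unrounded shares: Ferraro 108,752.55; Chaudhri 204,322.98; Orozco 74,149.47.
At nearest $25: Ferraro $108,750; Chaudhri $204,325; Orozco $74,150. Sum = $387,225.
No rounding difference to absorb.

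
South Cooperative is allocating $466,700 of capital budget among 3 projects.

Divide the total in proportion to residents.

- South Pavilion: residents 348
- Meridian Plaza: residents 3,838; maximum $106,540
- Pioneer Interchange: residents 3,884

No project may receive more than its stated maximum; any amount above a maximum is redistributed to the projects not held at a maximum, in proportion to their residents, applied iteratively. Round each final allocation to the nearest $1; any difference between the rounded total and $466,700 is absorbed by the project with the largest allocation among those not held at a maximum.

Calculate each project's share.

Total residents = 8,070.
Proportional shares (ignoring caps): South Pavilion 20,125.35; Meridian Plaza 221,957.20; Pioneer Interchange 224,617.45.
Capped: Meridian Plaza ($106,540); residual $360,160 reallocated over remaining residents 4,232.
Remaining shares: South Pavilion 29,616.18 → $29,616; Pioneer Interchange 330,543.82 → $330,544.

South Pavilion: $29,616 · Meridian Plaza: $106,540 · Pioneer Interchange: $330,544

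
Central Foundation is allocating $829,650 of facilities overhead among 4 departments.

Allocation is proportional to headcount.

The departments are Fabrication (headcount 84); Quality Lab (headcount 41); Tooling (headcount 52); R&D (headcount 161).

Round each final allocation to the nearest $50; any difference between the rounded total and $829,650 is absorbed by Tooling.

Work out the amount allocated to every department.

Fabrication: $206,200 · Quality Lab: $100,650 · Tooling: $127,600 · R&D: $395,200

Headcount total: 338.
Pro-rata amounts: Fabrication 84/338 × $829,650 = 206,185.21; Quality Lab 41/338 × $829,650 = 100,638.02; Tooling 52/338 × $829,650 = 127,638.46; R&D 161/338 × $829,650 = 395,188.31.
At nearest $50: Fabrication $206,200; Quality Lab $100,650; Tooling $127,650; R&D $395,200. Sum = $829,700.
Difference $829,650 − $829,700 = −$50 applied to Tooling: Tooling becomes $127,600.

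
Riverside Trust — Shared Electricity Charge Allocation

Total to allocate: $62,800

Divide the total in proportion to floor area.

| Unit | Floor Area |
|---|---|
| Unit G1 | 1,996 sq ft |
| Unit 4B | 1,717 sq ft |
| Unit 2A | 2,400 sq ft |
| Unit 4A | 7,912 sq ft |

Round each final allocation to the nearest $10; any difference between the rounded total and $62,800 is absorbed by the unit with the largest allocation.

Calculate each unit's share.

Floor area total: 14,025.
Pro-rata amounts: Unit G1 1,996/14,025 × $62,800 = 8,937.53; Unit 4B 1,717/14,025 × $62,800 = 7,688.24; Unit 2A 2,400/14,025 × $62,800 = 10,746.52; Unit 4A 7,912/14,025 × $62,800 = 35,427.71.
After rounding ($10): Unit G1 $8,940; Unit 4B $7,690; Unit 2A $10,750; Unit 4A $35,430. Sum = $62,810.
Difference $62,800 − $62,810 = −$10 applied to largest allocation (Unit 4A): Unit 4A becomes $35,420.

Unit G1: $8,940 | Unit 4B: $7,690 | Unit 2A: $10,750 | Unit 4A: $35,420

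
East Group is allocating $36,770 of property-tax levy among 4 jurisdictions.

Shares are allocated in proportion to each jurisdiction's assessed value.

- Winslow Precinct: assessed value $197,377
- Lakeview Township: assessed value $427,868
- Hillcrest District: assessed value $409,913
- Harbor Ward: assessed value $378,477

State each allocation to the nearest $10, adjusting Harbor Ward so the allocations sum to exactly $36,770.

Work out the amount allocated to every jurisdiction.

Winslow Precinct: $5,130 | Lakeview Township: $11,130 | Hillcrest District: $10,660 | Harbor Ward: $9,850

Sum of assessed value: 1,413,635.
Pro-rata amounts: Winslow Precinct 197,377/1,413,635 × $36,770 = 5,133.96; Lakeview Township 427,868/1,413,635 × $36,770 = 11,129.26; Hillcrest District 409,913/1,413,635 × $36,770 = 10,662.23; Harbor Ward 378,477/1,413,635 × $36,770 = 9,844.55.
After rounding ($10): Winslow Precinct $5,130; Lakeview Township $11,130; Hillcrest District $10,660; Harbor Ward $9,840. Sum = $36,760.
Difference $36,770 − $36,760 = +$10 applied to Harbor Ward: Harbor Ward becomes $9,850.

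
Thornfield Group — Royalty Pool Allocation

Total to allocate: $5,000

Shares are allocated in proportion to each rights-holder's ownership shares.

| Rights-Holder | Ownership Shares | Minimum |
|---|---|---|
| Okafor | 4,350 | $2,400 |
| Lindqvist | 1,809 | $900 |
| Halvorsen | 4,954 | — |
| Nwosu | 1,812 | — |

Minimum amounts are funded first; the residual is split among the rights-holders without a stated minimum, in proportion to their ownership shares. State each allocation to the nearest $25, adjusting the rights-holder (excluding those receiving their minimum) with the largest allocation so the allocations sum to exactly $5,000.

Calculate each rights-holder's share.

Okafor: $2,400; Lindqvist: $900; Halvorsen: $1,250; Nwosu: $450

Fund the minimums — Okafor $2,400; Lindqvist $900. Balance $1,700.
Balance split over remaining ownership shares 6,766: Halvorsen 1,244.72 → $1,250; Nwosu 455.28 → $450.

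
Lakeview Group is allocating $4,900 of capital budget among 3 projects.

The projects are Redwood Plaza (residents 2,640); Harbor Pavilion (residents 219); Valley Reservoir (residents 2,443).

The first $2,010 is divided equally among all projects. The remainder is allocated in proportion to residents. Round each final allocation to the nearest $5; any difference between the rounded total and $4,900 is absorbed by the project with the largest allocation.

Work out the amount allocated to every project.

$2,010 shared equally gives $670 per project.
Remainder $2,890 by residents (total 5,302): Redwood Plaza 1,439.00 → $1,440; Harbor Pavilion 119.37 → $120; Valley Reservoir 1,331.62 → $1,330.
Totals: Redwood Plaza $670 + $1,440 = $2,110; Harbor Pavilion $670 + $120 = $790; Valley Reservoir $670 + $1,330 = $2,000.

Redwood Plaza: $2,110 | Harbor Pavilion: $790 | Valley Reservoir: $2,000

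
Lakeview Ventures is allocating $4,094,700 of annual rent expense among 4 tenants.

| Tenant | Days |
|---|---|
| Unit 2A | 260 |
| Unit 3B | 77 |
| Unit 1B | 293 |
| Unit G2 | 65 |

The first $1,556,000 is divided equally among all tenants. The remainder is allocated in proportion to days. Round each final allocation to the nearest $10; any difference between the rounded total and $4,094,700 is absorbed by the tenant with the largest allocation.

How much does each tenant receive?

$1,556,000 shared equally gives $389,000 per tenant.
Remainder $2,538,700 by days (total 695): Unit 2A 949,729.50 → $949,730; Unit 3B 281,266.04 → $281,270; Unit 1B 1,070,272.09 → $1,070,270; Unit G2 237,432.37 → $237,430.
Totals: Unit 2A $389,000 + $949,730 = $1,338,730; Unit 3B $389,000 + $281,270 = $670,270; Unit 1B $389,000 + $1,070,270 = $1,459,270; Unit G2 $389,000 + $237,430 = $626,430.

Unit 2A: $1,338,730; Unit 3B: $670,270; Unit 1B: $1,459,270; Unit G2: $626,430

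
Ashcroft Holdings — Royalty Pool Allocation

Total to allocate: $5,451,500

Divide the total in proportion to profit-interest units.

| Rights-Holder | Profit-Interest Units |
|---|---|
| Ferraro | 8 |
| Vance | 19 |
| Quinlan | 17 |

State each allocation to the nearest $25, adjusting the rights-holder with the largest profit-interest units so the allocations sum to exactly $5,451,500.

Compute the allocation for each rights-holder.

Ferraro: $991,175 | Vance: $2,354,075 | Quinlan: $2,106,250

Profit-interest units total: 44.
Pro-rata amounts: Ferraro 8/44 × $5,451,500 = 991,181.82; Vance 19/44 × $5,451,500 = 2,354,056.82; Quinlan 17/44 × $5,451,500 = 2,106,261.36.
Rounded to nearest $25: Ferraro $991,175; Vance $2,354,050; Quinlan $2,106,250. Sum = $5,451,475.
Difference $5,451,500 − $5,451,475 = +$25 applied to largest profit-interest units (Vance): Vance becomes $2,354,075.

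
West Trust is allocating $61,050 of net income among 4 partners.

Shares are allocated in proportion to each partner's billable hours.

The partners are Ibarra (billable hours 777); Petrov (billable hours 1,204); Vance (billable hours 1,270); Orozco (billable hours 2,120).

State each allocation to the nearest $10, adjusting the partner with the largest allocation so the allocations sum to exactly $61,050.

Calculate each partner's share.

Billable hours total: 5,371.
Pro-rata amounts: Ibarra 777/5,371 × $61,050 = 8,831.85; Petrov 1,204/5,371 × $61,050 = 13,685.38; Vance 1,270/5,371 × $61,050 = 14,435.58; Orozco 2,120/5,371 × $61,050 = 24,097.19.
At nearest $10: Ibarra $8,830; Petrov $13,690; Vance $14,440; Orozco $24,100. Sum = $61,060.
Difference $61,050 − $61,060 = −$10 applied to largest allocation (Orozco): Orozco becomes $24,090.

Ibarra: $8,830; Petrov: $13,690; Vance: $14,440; Orozco: $24,090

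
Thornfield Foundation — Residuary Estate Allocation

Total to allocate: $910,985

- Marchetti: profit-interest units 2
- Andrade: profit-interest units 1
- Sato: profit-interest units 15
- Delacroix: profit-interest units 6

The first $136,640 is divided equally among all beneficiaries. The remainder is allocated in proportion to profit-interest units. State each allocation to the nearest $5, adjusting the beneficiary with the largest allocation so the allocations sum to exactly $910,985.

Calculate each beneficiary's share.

Marchetti: $98,690 · Andrade: $66,425 · Sato: $518,125 · Delacroix: $227,745

$136,640 shared equally gives $34,160 per beneficiary.
Remainder $774,345 by profit-interest units (total 24): Marchetti 64,528.75 → $64,530; Andrade 32,264.38 → $32,265; Sato 483,965.62 → $483,965; Delacroix 193,586.25 → $193,585.
Totals: Marchetti $34,160 + $64,530 = $98,690; Andrade $34,160 + $32,265 = $66,425; Sato $34,160 + $483,965 = $518,125; Delacroix $34,160 + $193,585 = $227,745.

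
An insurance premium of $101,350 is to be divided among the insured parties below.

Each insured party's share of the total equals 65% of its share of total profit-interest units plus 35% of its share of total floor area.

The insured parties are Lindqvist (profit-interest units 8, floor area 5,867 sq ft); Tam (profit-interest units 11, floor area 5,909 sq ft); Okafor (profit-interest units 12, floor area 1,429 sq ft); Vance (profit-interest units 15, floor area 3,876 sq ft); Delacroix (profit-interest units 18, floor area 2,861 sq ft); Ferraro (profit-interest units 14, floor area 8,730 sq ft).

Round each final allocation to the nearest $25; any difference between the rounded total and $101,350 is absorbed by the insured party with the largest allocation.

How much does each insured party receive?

Lindqvist: $14,025; Tam: $16,600; Okafor: $11,900; Vance: $17,475; Delacroix: $18,750; Ferraro: $22,600

Profit-interest units total 78; floor area total 28,672.
Composite weights (65% profit-interest units + 35% floor area): Lindqvist 0.1383; Tam 0.1638; Okafor 0.1174; Vance 0.1723; Delacroix 0.1849; Ferraro 0.2232.
Unrounded shares: Lindqvist 14,015.22; Tam 16,600.93; Okafor 11,902.93; Vance 17,464.07; Delacroix 18,742.08; Ferraro 22,624.77.
Rounded to nearest $25: Lindqvist $14,025; Tam $16,600; Okafor $11,900; Vance $17,475; Delacroix $18,750; Ferraro $22,625. Sum = $101,375.
Difference $101,350 − $101,375 = −$25 applied to largest allocation (Ferraro): Ferraro becomes $22,600.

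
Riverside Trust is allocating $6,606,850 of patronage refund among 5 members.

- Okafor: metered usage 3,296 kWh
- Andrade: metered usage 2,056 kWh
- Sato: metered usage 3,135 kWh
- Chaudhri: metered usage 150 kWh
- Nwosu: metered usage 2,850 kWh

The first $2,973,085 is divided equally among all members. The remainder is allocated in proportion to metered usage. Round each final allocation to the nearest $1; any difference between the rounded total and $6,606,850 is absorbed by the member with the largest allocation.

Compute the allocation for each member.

Equal tier: $2,973,085 ÷ 5 = $594,617 apiece.
Remainder $3,633,765 by metered usage (total 11,487): Okafor 1,042,647.29 → $1,042,647; Andrade 650,389.21 → $650,389; Sato 991,717.01 → $991,717; Chaudhri 47,450.57 → $47,451; Nwosu 901,560.92 → $901,561.
Totals: Okafor $594,617 + $1,042,647 = $1,637,264; Andrade $594,617 + $650,389 = $1,245,006; Sato $594,617 + $991,717 = $1,586,334; Chaudhri $594,617 + $47,451 = $642,068; Nwosu $594,617 + $901,561 = $1,496,178.

Okafor: $1,637,264 · Andrade: $1,245,006 · Sato: $1,586,334 · Chaudhri: $642,068 · Nwosu: $1,496,178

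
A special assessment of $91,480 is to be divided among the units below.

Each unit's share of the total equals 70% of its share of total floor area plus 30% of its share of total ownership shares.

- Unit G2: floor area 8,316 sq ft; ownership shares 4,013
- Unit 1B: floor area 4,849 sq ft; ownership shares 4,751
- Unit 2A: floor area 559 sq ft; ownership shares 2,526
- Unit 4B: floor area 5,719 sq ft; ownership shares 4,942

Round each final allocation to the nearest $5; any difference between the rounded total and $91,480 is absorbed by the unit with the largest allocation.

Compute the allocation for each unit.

Unit G2: $34,175 · Unit 1B: $24,005 · Unit 2A: $6,110 · Unit 4B: $27,190

Totals — floor area 19,443, ownership shares 16,232.
Combined weights (70% floor area + 30% ownership shares): Unit G2 0.3736; Unit 1B 0.2624; Unit 2A 0.0668; Unit 4B 0.2972.
Pro-rata amounts: Unit G2 34,173.87; Unit 1B 24,002.98; Unit 2A 6,111.88; Unit 4B 27,191.28.
At nearest $5: Unit G2 $34,175; Unit 1B $24,005; Unit 2A $6,110; Unit 4B $27,190. Sum = $91,480.
No rounding difference to absorb.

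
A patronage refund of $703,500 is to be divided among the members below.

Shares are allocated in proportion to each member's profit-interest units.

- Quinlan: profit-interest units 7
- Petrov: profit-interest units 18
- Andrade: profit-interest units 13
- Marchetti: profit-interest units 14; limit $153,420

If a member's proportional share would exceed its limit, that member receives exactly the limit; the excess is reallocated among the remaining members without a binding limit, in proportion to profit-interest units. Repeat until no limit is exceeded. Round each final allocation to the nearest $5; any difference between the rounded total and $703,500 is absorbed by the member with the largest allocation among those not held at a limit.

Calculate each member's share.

Profit-interest units total: 52.
Unconstrained shares: Quinlan 94,701.92; Petrov 243,519.23; Andrade 175,875.00; Marchetti 189,403.85.
Capped: Marchetti ($153,420); balance $550,080 reallocated over remaining profit-interest units 38.
Shares after redistribution: Quinlan 101,330.53 → $101,330; Petrov 260,564.21 → $260,565; Andrade 188,185.26 → $188,185.

Quinlan: $101,330; Petrov: $260,565; Andrade: $188,185; Marchetti: $153,420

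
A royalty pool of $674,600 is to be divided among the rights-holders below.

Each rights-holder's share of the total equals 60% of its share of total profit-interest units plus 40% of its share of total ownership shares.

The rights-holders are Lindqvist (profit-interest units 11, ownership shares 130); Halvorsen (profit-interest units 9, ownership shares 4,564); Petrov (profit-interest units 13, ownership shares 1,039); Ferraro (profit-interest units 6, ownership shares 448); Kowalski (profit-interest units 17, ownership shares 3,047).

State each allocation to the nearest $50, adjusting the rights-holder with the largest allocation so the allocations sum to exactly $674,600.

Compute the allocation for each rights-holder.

Lindqvist: $83,300 | Halvorsen: $198,500 | Petrov: $124,350 | Ferraro: $56,450 | Kowalski: $212,000

Profit-interest units total 56; ownership shares total 9,228.
Composite weights (60% profit-interest units + 40% ownership shares): Lindqvist 0.1235; Halvorsen 0.2943; Petrov 0.1843; Ferraro 0.0837; Kowalski 0.3142.
Raw shares: Lindqvist 83,307.82; Halvorsen 198,508.64; Petrov 124,344.00; Ferraro 56,467.31; Kowalski 211,972.24.
Rounded to nearest $50: Lindqvist $83,300; Halvorsen $198,500; Petrov $124,350; Ferraro $56,450; Kowalski $211,950. Sum = $674,550.
Difference $674,600 − $674,550 = +$50 applied to largest allocation (Kowalski): Kowalski becomes $212,000.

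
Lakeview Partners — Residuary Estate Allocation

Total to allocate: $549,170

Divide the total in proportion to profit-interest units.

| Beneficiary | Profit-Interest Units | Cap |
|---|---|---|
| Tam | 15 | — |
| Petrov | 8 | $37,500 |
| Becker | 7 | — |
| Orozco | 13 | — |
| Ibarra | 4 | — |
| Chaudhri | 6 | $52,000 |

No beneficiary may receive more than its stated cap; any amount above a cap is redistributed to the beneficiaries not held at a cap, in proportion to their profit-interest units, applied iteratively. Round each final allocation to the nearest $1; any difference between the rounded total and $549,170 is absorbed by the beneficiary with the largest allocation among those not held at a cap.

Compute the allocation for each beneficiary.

Combined profit-interest units = 53.
Pro-rata shares before constraints: Tam 155,425.47; Petrov 82,893.58; Becker 72,531.89; Orozco 134,702.08; Ibarra 41,446.79; Chaudhri 62,170.19.
Held at cap: Petrov ($37,500), Chaudhri ($52,000); balance $459,670 reallocated over remaining profit-interest units 39.
Remaining shares: Tam 176,796.15 → $176,796; Becker 82,504.87 → $82,505; Orozco 153,223.33 → $153,223; Ibarra 47,145.64 → $47,146.

Tam: $176,796 · Petrov: $37,500 · Becker: $82,505 · Orozco: $153,223 · Ibarra: $47,146 · Chaudhri: $52,000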